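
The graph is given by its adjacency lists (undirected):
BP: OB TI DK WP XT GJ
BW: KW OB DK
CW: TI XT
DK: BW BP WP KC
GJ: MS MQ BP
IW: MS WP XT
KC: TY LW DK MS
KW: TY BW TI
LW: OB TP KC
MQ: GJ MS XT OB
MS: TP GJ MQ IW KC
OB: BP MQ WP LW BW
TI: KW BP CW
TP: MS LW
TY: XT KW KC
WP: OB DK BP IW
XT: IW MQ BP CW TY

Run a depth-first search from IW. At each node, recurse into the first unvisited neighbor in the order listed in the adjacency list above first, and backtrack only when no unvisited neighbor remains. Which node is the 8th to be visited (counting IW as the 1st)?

KW

Visit IW
IW → MS
MS → TP
TP → LW
LW → OB
OB → BP
BP → TI
TI → KW
KW → TY
TY → XT
XT → MQ
MQ → GJ
XT → CW
TY → KC
KC → DK
DK → BW
DK → WP

Visit order: IW, MS, TP, LW, OB, BP, TI, KW, TY, XT, MQ, GJ, CW, KC, DK, BW, WP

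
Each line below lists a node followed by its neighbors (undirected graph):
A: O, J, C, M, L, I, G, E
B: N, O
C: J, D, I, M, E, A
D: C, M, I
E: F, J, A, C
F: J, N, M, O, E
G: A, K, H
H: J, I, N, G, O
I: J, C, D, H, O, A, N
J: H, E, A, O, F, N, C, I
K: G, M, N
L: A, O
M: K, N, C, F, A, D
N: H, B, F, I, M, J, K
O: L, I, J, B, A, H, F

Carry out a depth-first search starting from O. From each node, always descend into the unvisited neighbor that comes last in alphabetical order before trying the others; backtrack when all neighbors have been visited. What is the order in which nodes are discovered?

O -> L -> A -> M -> N -> K -> G -> H -> J -> I -> D -> C -> E -> F -> B

Visit O
O → L
L → A
A → M
M → N
N → K
K → G
G → H
H → J
J → I
I → D
D → C
C → E
E → F
N → B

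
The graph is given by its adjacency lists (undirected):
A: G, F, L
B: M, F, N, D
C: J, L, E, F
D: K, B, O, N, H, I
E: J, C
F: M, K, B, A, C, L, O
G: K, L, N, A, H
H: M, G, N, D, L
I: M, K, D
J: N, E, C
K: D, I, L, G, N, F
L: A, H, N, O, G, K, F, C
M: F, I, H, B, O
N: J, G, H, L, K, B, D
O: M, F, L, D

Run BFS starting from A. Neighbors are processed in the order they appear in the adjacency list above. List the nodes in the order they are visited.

Visit A; enqueue G, F, L → queue [G, F, L]
Visit G; enqueue K, N, H → queue [F, L, K, N, H]
Visit F; enqueue M, B, C, O → queue [L, K, N, H, M, B, C, O]
Visit L → queue [K, N, H, M, B, C, O]
Visit K; enqueue D, I → queue [N, H, M, B, C, O, D, I]
Visit N; enqueue J → queue [H, M, B, C, O, D, I, J]
Visit H → queue [M, B, C, O, D, I, J]
Visit M → queue [B, C, O, D, I, J]
Visit B → queue [C, O, D, I, J]
Visit C; enqueue E → queue [O, D, I, J, E]
Visit O → queue [D, I, J, E]
Visit D → queue [I, J, E]
Visit I → queue [J, E]
Visit J → queue [E]
Visit E → queue []

A, G, F, L, K, N, H, M, B, C, O, D, I, J, E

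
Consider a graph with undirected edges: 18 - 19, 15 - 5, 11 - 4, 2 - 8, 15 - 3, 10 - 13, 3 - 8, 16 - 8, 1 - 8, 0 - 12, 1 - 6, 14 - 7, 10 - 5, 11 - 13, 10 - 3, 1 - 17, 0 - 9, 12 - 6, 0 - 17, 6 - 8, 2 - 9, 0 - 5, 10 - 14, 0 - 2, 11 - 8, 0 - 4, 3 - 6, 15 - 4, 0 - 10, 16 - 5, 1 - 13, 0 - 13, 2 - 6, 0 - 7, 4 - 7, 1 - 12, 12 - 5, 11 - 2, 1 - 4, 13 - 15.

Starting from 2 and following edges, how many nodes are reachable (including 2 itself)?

BFS from 2 visits: 2, 0, 6, 8, 9, 11, 4, 5, 7, 10, 12, 13, 17, 1, 3, 16, 15, 14
Reachable nodes: 18 of 20 total.

18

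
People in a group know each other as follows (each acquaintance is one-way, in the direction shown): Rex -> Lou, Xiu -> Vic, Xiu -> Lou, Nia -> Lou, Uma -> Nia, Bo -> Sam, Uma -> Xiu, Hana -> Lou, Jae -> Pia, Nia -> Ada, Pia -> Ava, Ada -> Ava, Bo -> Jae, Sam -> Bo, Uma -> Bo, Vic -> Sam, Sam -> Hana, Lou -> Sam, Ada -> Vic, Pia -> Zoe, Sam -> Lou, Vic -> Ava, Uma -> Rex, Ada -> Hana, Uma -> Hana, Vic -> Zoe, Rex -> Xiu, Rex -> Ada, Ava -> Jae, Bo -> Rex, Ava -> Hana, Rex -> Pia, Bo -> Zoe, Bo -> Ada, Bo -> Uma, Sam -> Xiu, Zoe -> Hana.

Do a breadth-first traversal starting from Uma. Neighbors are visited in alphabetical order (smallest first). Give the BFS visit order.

Visit Uma; enqueue Bo, Hana, Nia, Rex, Xiu → queue [Bo, Hana, Nia, Rex, Xiu]
Visit Bo; enqueue Ada, Jae, Sam, Zoe → queue [Hana, Nia, Rex, Xiu, Ada, Jae, Sam, Zoe]
Visit Hana; enqueue Lou → queue [Nia, Rex, Xiu, Ada, Jae, Sam, Zoe, Lou]
Visit Nia → queue [Rex, Xiu, Ada, Jae, Sam, Zoe, Lou]
Visit Rex; enqueue Pia → queue [Xiu, Ada, Jae, Sam, Zoe, Lou, Pia]
Visit Xiu; enqueue Vic → queue [Ada, Jae, Sam, Zoe, Lou, Pia, Vic]
Visit Ada; enqueue Ava → queue [Jae, Sam, Zoe, Lou, Pia, Vic, Ava]
Visit Jae → queue [Sam, Zoe, Lou, Pia, Vic, Ava]
Visit Sam → queue [Zoe, Lou, Pia, Vic, Ava]
Visit Zoe → queue [Lou, Pia, Vic, Ava]
Visit Lou → queue [Pia, Vic, Ava]
Visit Pia → queue [Vic, Ava]
Visit Vic → queue [Ava]
Visit Ava → queue []

Uma -> Bo -> Hana -> Nia -> Rex -> Xiu -> Ada -> Jae -> Sam -> Zoe -> Lou -> Pia -> Vic -> Ava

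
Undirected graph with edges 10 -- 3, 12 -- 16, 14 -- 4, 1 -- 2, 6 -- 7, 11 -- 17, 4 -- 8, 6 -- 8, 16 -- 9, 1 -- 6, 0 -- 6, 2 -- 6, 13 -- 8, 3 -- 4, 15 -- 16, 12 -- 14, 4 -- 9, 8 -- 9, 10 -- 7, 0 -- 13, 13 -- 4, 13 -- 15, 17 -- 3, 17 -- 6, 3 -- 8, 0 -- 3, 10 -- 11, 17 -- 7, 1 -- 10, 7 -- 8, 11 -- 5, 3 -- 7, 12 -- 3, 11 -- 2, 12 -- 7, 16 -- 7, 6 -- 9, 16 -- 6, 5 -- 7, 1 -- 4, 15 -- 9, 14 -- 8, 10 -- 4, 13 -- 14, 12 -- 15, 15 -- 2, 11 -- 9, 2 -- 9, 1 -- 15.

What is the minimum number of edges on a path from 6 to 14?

2

Level 0: 6
Level 1: 0, 1, 2, 7, 8, 9, 16, 17
Level 2: 3, 4, 5, 10, 11, 12, 13, 14, 15
14 first appears at level 2.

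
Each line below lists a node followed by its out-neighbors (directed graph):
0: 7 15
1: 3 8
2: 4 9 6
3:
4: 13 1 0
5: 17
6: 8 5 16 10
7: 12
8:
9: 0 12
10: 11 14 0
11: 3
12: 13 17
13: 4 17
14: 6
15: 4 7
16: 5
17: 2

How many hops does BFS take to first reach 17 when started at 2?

3

Level 0: 2
Level 1: 4, 6, 9
Level 2: 0, 1, 5, 8, 10, 12, 13, 16
Level 3: 3, 7, 11, 14, 15, 17
17 first appears at level 3.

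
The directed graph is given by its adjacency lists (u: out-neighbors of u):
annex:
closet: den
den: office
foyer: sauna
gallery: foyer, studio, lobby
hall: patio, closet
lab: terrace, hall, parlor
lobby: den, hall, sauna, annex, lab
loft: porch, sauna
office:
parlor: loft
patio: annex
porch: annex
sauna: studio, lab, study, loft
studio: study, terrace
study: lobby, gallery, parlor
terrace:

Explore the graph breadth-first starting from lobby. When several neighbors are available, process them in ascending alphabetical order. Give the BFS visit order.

lobby, annex, den, hall, lab, sauna, office, closet, patio, parlor, terrace, loft, studio, study, porch, gallery, foyer

Visit lobby; enqueue annex, den, hall, lab, sauna → queue [annex, den, hall, lab, sauna]
Visit annex → queue [den, hall, lab, sauna]
Visit den; enqueue office → queue [hall, lab, sauna, office]
Visit hall; enqueue closet, patio → queue [lab, sauna, office, closet, patio]
Visit lab; enqueue parlor, terrace → queue [sauna, office, closet, patio, parlor, terrace]
Visit sauna; enqueue loft, studio, study → queue [office, closet, patio, parlor, terrace, loft, studio, study]
Visit office → queue [closet, patio, parlor, terrace, loft, studio, study]
Visit closet → queue [patio, parlor, terrace, loft, studio, study]
Visit patio → queue [parlor, terrace, loft, studio, study]
Visit parlor → queue [terrace, loft, studio, study]
Visit terrace → queue [loft, studio, study]
Visit loft; enqueue porch → queue [studio, study, porch]
Visit studio → queue [study, porch]
Visit study; enqueue gallery → queue [porch, gallery]
Visit porch → queue [gallery]
Visit gallery; enqueue foyer → queue [foyer]
Visit foyer → queue []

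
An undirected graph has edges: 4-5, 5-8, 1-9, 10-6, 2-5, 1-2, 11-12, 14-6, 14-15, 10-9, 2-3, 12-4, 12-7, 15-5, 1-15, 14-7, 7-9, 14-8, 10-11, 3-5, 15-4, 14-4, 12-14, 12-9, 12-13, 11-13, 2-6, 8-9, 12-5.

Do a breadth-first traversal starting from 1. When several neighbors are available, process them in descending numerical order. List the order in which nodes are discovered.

1 15 9 2 14 5 4 12 10 8 7 6 3 13 11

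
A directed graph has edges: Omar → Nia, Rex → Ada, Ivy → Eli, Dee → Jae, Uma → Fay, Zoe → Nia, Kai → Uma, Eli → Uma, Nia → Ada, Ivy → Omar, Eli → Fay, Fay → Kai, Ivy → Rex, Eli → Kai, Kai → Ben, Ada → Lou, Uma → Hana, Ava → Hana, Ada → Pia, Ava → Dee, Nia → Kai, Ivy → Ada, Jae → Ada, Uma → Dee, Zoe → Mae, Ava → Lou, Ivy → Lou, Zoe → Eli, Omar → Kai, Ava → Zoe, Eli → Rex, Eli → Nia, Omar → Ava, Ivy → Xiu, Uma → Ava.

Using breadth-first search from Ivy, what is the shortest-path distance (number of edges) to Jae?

4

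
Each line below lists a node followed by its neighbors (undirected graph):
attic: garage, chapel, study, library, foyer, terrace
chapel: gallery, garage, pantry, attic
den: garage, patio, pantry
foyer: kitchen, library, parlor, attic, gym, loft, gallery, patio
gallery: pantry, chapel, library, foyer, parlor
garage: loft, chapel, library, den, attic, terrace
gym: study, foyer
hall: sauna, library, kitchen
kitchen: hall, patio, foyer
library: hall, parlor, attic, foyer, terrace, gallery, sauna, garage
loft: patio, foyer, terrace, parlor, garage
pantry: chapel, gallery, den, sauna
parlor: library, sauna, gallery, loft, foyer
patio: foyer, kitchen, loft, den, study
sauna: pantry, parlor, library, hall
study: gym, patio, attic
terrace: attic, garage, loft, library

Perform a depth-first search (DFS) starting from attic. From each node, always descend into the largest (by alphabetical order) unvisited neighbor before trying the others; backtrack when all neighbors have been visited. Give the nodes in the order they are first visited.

attic → terrace → loft → patio → study → gym → foyer → parlor → sauna → pantry → gallery → library → hall → kitchen → garage → den → chapel

Visit attic
attic → terrace
terrace → loft
loft → patio
patio → study
study → gym
gym → foyer
foyer → parlor
parlor → sauna
sauna → pantry
pantry → gallery
gallery → library
library → hall
hall → kitchen
library → garage
garage → den
garage → chapel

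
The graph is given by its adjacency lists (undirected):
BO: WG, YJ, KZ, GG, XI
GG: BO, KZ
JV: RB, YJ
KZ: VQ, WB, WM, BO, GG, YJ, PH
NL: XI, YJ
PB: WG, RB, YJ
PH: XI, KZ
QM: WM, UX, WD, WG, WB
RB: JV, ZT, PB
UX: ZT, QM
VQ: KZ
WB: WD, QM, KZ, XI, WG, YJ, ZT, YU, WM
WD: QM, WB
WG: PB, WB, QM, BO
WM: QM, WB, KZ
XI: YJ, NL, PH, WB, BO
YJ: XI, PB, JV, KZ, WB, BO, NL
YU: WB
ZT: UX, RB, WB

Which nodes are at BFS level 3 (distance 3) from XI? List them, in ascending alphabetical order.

Level 0: XI
Level 1: BO, NL, PH, WB, YJ
Level 2: GG, JV, KZ, PB, QM, WD, WG, WM, YU, ZT
Level 3: RB, UX, VQ

RB, UX, VQ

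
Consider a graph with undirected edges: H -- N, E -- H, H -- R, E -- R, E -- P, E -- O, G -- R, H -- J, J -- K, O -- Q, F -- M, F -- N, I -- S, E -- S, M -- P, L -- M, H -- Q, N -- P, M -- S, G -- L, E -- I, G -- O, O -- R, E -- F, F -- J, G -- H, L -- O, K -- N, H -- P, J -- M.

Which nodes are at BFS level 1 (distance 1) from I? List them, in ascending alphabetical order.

Level 0: I
Level 1: E, S
Level 2: F, H, M, O, P, R
Level 3: G, J, L, N, Q
Level 4: K

E, S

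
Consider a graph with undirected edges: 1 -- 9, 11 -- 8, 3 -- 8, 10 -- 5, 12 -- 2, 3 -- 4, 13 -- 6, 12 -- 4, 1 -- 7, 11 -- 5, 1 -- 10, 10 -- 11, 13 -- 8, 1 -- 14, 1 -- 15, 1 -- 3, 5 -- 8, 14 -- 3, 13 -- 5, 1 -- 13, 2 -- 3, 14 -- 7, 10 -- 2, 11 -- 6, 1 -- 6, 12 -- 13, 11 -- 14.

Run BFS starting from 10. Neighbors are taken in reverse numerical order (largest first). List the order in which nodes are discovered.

10 -> 11 -> 5 -> 2 -> 1 -> 14 -> 8 -> 6 -> 13 -> 12 -> 3 -> 15 -> 9 -> 7 -> 4

Visit 10; enqueue 11, 5, 2, 1 → queue [11, 5, 2, 1]
Visit 11; enqueue 14, 8, 6 → queue [5, 2, 1, 14, 8, 6]
Visit 5; enqueue 13 → queue [2, 1, 14, 8, 6, 13]
Visit 2; enqueue 12, 3 → queue [1, 14, 8, 6, 13, 12, 3]
Visit 1; enqueue 15, 9, 7 → queue [14, 8, 6, 13, 12, 3, 15, 9, 7]
Visit 14 → queue [8, 6, 13, 12, 3, 15, 9, 7]
Visit 8 → queue [6, 13, 12, 3, 15, 9, 7]
Visit 6 → queue [13, 12, 3, 15, 9, 7]
Visit 13 → queue [12, 3, 15, 9, 7]
Visit 12; enqueue 4 → queue [3, 15, 9, 7, 4]
Visit 3 → queue [15, 9, 7, 4]
Visit 15 → queue [9, 7, 4]
Visit 9 → queue [7, 4]
Visit 7 → queue [4]
Visit 4 → queue []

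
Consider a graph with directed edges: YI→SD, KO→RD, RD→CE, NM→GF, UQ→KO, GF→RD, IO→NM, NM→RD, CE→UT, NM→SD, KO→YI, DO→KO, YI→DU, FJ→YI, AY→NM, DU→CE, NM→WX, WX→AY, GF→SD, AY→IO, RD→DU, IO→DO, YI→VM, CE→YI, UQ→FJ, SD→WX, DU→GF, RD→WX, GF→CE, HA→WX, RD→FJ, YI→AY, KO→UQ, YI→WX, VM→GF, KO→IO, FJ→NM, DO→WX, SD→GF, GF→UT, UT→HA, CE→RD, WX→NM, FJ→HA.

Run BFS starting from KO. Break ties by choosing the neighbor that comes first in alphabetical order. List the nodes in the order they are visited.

KO IO RD UQ YI DO NM CE DU FJ WX AY SD VM GF UT HA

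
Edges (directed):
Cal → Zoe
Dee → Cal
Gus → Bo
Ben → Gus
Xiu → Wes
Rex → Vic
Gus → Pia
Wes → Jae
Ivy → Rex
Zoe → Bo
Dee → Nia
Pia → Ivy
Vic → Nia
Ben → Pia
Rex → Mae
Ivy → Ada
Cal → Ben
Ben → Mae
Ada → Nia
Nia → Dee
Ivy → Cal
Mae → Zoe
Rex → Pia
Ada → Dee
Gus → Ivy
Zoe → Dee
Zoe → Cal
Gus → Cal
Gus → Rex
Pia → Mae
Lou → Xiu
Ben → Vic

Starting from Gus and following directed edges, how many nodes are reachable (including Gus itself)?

13

BFS from Gus visits: Gus, Bo, Cal, Ivy, Pia, Rex, Ben, Zoe, Ada, Mae, Vic, Dee, Nia
Reachable nodes: 13 of 17 total.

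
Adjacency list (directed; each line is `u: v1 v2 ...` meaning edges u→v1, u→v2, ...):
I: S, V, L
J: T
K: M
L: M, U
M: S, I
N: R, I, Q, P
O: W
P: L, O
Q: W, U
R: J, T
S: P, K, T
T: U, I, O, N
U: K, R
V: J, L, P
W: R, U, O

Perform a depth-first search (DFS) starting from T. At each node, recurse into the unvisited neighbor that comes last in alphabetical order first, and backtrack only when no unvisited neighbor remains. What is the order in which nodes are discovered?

Visit T
T → U
U → R
R → J
U → K
K → M
M → S
S → P
P → O
O → W
P → L
M → I
I → V
T → N
N → Q

T -> U -> R -> J -> K -> M -> S -> P -> O -> W -> L -> I -> V -> N -> Q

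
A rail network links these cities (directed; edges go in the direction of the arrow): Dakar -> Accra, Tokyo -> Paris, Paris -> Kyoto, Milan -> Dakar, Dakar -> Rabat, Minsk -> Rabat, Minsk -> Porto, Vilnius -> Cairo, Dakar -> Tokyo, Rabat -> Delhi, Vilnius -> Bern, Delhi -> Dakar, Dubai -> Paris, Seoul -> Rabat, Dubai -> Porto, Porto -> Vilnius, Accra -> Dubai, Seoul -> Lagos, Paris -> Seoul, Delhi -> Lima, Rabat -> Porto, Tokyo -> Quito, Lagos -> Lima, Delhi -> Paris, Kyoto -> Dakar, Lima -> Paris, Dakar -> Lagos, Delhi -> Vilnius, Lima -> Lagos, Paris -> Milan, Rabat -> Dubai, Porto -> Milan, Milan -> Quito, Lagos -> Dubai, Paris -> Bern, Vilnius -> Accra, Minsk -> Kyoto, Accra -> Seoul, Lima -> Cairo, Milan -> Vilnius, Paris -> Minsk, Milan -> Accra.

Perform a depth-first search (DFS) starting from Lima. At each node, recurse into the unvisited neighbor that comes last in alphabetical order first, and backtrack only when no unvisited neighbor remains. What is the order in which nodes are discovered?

Visit Lima
Lima → Paris
Paris → Seoul
Seoul → Rabat
Rabat → Porto
Porto → Vilnius
Vilnius → Cairo
Vilnius → Bern
Vilnius → Accra
Accra → Dubai
Porto → Milan
Milan → Quito
Milan → Dakar
Dakar → Tokyo
Dakar → Lagos
Rabat → Delhi
Paris → Minsk
Minsk → Kyoto

Lima, Paris, Seoul, Rabat, Porto, Vilnius, Cairo, Bern, Accra, Dubai, Milan, Quito, Dakar, Tokyo, Lagos, Delhi, Minsk, Kyoto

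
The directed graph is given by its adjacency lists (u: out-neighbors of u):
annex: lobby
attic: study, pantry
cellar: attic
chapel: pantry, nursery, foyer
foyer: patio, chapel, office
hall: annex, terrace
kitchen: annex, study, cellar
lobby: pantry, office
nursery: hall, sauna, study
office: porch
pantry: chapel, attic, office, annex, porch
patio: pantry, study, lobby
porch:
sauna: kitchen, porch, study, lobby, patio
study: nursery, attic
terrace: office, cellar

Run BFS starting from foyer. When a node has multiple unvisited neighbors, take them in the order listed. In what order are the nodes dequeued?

Visit foyer; enqueue patio, chapel, office → queue [patio, chapel, office]
Visit patio; enqueue pantry, study, lobby → queue [chapel, office, pantry, study, lobby]
Visit chapel; enqueue nursery → queue [office, pantry, study, lobby, nursery]
Visit office; enqueue porch → queue [pantry, study, lobby, nursery, porch]
Visit pantry; enqueue attic, annex → queue [study, lobby, nursery, porch, attic, annex]
Visit study → queue [lobby, nursery, porch, attic, annex]
Visit lobby → queue [nursery, porch, attic, annex]
Visit nursery; enqueue hall, sauna → queue [porch, attic, annex, hall, sauna]
Visit porch → queue [attic, annex, hall, sauna]
Visit attic → queue [annex, hall, sauna]
Visit annex → queue [hall, sauna]
Visit hall; enqueue terrace → queue [sauna, terrace]
Visit sauna; enqueue kitchen → queue [terrace, kitchen]
Visit terrace; enqueue cellar → queue [kitchen, cellar]
Visit kitchen → queue [cellar]
Visit cellar → queue []

foyer -> patio -> chapel -> office -> pantry -> study -> lobby -> nursery -> porch -> attic -> annex -> hall -> sauna -> terrace -> kitchen -> cellar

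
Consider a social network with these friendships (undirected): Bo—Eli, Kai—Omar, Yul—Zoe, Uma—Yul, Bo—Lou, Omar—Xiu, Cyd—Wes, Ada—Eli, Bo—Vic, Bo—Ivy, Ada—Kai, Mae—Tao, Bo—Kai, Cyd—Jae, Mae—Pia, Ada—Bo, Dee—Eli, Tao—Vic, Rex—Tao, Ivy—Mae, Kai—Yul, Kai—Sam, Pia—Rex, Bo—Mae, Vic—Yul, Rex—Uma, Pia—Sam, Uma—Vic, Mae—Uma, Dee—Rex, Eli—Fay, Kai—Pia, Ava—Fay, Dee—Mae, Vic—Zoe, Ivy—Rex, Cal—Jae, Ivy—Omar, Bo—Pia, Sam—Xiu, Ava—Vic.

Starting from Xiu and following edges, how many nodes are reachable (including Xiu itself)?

BFS from Xiu visits: Xiu, Omar, Sam, Ivy, Kai, Pia, Bo, Mae, Rex, Ada, Yul, Eli, Lou, Vic, Dee, Tao, Uma, Zoe, Fay, Ava
Reachable nodes: 20 of 24 total.

20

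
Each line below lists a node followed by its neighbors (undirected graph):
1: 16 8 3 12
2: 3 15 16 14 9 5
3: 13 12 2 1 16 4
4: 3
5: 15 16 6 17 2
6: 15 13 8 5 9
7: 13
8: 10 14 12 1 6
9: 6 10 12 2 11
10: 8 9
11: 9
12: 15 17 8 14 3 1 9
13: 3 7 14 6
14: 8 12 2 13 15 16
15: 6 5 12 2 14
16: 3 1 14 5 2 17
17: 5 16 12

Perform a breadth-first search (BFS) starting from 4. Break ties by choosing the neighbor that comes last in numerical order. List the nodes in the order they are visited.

Visit 4; enqueue 3 → queue [3]
Visit 3; enqueue 16, 13, 12, 2, 1 → queue [16, 13, 12, 2, 1]
Visit 16; enqueue 17, 14, 5 → queue [13, 12, 2, 1, 17, 14, 5]
Visit 13; enqueue 7, 6 → queue [12, 2, 1, 17, 14, 5, 7, 6]
Visit 12; enqueue 15, 9, 8 → queue [2, 1, 17, 14, 5, 7, 6, 15, 9, 8]
Visit 2 → queue [1, 17, 14, 5, 7, 6, 15, 9, 8]
Visit 1 → queue [17, 14, 5, 7, 6, 15, 9, 8]
Visit 17 → queue [14, 5, 7, 6, 15, 9, 8]
Visit 14 → queue [5, 7, 6, 15, 9, 8]
Visit 5 → queue [7, 6, 15, 9, 8]
Visit 7 → queue [6, 15, 9, 8]
Visit 6 → queue [15, 9, 8]
Visit 15 → queue [9, 8]
Visit 9; enqueue 11, 10 → queue [8, 11, 10]
Visit 8 → queue [11, 10]
Visit 11 → queue [10]
Visit 10 → queue []

4, 3, 16, 13, 12, 2, 1, 17, 14, 5, 7, 6, 15, 9, 8, 11, 10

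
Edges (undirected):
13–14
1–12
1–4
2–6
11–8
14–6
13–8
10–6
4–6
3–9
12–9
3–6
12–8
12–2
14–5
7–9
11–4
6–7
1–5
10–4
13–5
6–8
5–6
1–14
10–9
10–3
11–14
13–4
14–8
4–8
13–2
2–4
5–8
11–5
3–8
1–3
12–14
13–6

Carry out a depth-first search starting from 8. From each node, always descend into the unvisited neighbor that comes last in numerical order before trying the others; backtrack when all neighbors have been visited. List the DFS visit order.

8, 14, 13, 6, 10, 9, 12, 2, 4, 11, 5, 1, 3, 7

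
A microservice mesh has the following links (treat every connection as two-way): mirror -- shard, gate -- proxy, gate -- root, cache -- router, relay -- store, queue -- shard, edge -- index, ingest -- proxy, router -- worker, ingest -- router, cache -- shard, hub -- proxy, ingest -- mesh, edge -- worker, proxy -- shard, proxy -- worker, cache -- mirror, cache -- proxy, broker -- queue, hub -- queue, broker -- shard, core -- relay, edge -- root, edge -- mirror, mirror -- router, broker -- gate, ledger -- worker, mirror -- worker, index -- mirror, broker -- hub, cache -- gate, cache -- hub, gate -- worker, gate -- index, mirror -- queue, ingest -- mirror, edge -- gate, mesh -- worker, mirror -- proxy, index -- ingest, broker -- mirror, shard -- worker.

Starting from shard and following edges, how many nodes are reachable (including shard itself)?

BFS from shard visits: shard, broker, cache, mirror, proxy, queue, worker, gate, hub, router, edge, index, ingest, ledger, mesh, root
Reachable nodes: 16 of 19 total.

16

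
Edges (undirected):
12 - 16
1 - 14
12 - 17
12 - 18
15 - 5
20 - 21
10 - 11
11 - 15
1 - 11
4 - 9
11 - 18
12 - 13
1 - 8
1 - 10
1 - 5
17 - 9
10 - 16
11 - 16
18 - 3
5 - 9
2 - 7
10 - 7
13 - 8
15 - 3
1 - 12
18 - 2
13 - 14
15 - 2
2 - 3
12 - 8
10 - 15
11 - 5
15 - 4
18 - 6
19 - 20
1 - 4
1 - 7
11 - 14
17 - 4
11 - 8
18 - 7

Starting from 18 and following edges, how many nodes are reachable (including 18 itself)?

BFS from 18 visits: 18, 12, 11, 7, 6, 3, 2, 17, 16, 13, 8, 1, 15, 14, 10, 5, 9, 4
Reachable nodes: 18 of 21 total.

18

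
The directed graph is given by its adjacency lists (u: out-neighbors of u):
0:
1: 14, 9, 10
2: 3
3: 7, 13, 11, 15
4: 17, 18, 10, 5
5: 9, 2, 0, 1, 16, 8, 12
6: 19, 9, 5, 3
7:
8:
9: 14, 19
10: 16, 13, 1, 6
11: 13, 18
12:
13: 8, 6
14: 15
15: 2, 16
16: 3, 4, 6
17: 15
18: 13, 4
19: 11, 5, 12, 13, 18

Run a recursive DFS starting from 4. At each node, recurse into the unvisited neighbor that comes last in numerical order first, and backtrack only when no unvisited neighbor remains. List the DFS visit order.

4 → 18 → 13 → 8 → 6 → 19 → 12 → 11 → 5 → 16 → 3 → 15 → 2 → 7 → 9 → 14 → 1 → 10 → 0 → 17

Visit 4
4 → 18
18 → 13
13 → 8
13 → 6
6 → 19
19 → 12
19 → 11
19 → 5
5 → 16
16 → 3
3 → 15
15 → 2
3 → 7
5 → 9
9 → 14
5 → 1
1 → 10
5 → 0
4 → 17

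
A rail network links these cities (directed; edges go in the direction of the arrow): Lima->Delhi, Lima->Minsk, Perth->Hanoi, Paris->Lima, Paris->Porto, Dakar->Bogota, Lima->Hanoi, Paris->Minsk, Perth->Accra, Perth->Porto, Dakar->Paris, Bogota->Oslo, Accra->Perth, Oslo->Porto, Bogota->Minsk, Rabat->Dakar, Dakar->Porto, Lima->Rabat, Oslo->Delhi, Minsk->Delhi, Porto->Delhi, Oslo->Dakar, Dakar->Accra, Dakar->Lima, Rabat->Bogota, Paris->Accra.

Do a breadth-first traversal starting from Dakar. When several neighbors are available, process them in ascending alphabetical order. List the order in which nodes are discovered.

Dakar → Accra → Bogota → Lima → Paris → Porto → Perth → Minsk → Oslo → Delhi → Hanoi → Rabat

Visit Dakar; enqueue Accra, Bogota, Lima, Paris, Porto → queue [Accra, Bogota, Lima, Paris, Porto]
Visit Accra; enqueue Perth → queue [Bogota, Lima, Paris, Porto, Perth]
Visit Bogota; enqueue Minsk, Oslo → queue [Lima, Paris, Porto, Perth, Minsk, Oslo]
Visit Lima; enqueue Delhi, Hanoi, Rabat → queue [Paris, Porto, Perth, Minsk, Oslo, Delhi, Hanoi, Rabat]
Visit Paris → queue [Porto, Perth, Minsk, Oslo, Delhi, Hanoi, Rabat]
Visit Porto → queue [Perth, Minsk, Oslo, Delhi, Hanoi, Rabat]
Visit Perth → queue [Minsk, Oslo, Delhi, Hanoi, Rabat]
Visit Minsk → queue [Oslo, Delhi, Hanoi, Rabat]
Visit Oslo → queue [Delhi, Hanoi, Rabat]
Visit Delhi → queue [Hanoi, Rabat]
Visit Hanoi → queue [Rabat]
Visit Rabat → queue []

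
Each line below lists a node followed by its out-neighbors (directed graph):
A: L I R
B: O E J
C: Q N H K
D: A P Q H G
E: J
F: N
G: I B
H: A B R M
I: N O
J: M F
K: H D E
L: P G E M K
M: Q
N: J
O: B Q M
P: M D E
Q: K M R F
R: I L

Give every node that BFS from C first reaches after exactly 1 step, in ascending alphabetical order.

H, K, N, Q

Level 0: C
Level 1: H, K, N, Q
Level 2: A, B, D, E, F, J, M, R
Level 3: G, I, L, O, P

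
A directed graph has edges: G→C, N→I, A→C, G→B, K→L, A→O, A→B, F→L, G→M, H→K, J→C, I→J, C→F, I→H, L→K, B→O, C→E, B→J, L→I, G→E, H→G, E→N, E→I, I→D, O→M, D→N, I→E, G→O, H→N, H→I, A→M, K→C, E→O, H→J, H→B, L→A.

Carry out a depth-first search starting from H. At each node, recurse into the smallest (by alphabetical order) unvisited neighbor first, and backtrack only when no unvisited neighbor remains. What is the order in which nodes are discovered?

Visit H
H → B
B → J
J → C
C → E
E → I
I → D
D → N
E → O
O → M
C → F
F → L
L → A
L → K
H → G

H -> B -> J -> C -> E -> I -> D -> N -> O -> M -> F -> L -> A -> K -> G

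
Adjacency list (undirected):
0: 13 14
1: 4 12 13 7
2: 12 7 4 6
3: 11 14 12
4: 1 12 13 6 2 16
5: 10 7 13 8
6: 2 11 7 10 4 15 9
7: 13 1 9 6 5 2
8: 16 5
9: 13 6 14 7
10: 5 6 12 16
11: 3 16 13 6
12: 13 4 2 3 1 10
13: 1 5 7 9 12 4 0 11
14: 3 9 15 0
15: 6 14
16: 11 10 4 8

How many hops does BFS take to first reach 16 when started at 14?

Level 0: 14
Level 1: 0, 3, 9, 15
Level 2: 6, 7, 11, 12, 13
Level 3: 1, 2, 4, 5, 10, 16
Level 4: 8
16 first appears at level 3.

3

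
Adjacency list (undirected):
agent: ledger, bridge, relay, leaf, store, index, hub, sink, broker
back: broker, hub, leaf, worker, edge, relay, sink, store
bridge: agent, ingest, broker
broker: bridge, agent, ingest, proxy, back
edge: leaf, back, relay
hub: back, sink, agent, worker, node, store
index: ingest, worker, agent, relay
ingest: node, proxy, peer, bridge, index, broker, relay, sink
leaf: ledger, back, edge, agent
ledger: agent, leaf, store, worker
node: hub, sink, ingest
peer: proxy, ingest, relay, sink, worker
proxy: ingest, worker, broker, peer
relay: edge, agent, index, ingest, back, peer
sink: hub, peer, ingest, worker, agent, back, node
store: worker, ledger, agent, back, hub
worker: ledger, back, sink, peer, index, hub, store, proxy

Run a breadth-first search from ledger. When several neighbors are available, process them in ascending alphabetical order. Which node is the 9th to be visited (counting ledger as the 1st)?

Visit ledger; enqueue agent, leaf, store, worker → queue [agent, leaf, store, worker]
Visit agent; enqueue bridge, broker, hub, index, relay, sink → queue [leaf, store, worker, bridge, broker, hub, index, relay, sink]
Visit leaf; enqueue back, edge → queue [store, worker, bridge, broker, hub, index, relay, sink, back, edge]
Visit store → queue [worker, bridge, broker, hub, index, relay, sink, back, edge]
Visit worker; enqueue peer, proxy → queue [bridge, broker, hub, index, relay, sink, back, edge, peer, proxy]
Visit bridge; enqueue ingest → queue [broker, hub, index, relay, sink, back, edge, peer, proxy, ingest]
Visit broker → queue [hub, index, relay, sink, back, edge, peer, proxy, ingest]
Visit hub; enqueue node → queue [index, relay, sink, back, edge, peer, proxy, ingest, node]
Visit index → queue [relay, sink, back, edge, peer, proxy, ingest, node]
Visit relay → queue [sink, back, edge, peer, proxy, ingest, node]
Visit sink → queue [back, edge, peer, proxy, ingest, node]
Visit back → queue [edge, peer, proxy, ingest, node]
Visit edge → queue [peer, proxy, ingest, node]
Visit peer → queue [proxy, ingest, node]
Visit proxy → queue [ingest, node]
Visit ingest → queue [node]
Visit node → queue []

Visit order: ledger, agent, leaf, store, worker, bridge, broker, hub, index, relay, sink, back, edge, peer, proxy, ingest, node

index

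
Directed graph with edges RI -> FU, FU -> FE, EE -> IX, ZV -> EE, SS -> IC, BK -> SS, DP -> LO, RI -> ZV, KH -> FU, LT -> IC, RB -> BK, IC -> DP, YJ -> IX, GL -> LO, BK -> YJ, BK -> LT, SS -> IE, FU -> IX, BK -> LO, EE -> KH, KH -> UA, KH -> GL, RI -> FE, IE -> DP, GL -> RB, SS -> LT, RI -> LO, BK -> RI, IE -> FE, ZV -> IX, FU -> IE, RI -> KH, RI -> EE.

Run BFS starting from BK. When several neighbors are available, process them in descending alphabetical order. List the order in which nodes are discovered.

Visit BK; enqueue YJ, SS, RI, LT, LO → queue [YJ, SS, RI, LT, LO]
Visit YJ; enqueue IX → queue [SS, RI, LT, LO, IX]
Visit SS; enqueue IE, IC → queue [RI, LT, LO, IX, IE, IC]
Visit RI; enqueue ZV, KH, FU, FE, EE → queue [LT, LO, IX, IE, IC, ZV, KH, FU, FE, EE]
Visit LT → queue [LO, IX, IE, IC, ZV, KH, FU, FE, EE]
Visit LO → queue [IX, IE, IC, ZV, KH, FU, FE, EE]
Visit IX → queue [IE, IC, ZV, KH, FU, FE, EE]
Visit IE; enqueue DP → queue [IC, ZV, KH, FU, FE, EE, DP]
Visit IC → queue [ZV, KH, FU, FE, EE, DP]
Visit ZV → queue [KH, FU, FE, EE, DP]
Visit KH; enqueue UA, GL → queue [FU, FE, EE, DP, UA, GL]
Visit FU → queue [FE, EE, DP, UA, GL]
Visit FE → queue [EE, DP, UA, GL]
Visit EE → queue [DP, UA, GL]
Visit DP → queue [UA, GL]
Visit UA → queue [GL]
Visit GL; enqueue RB → queue [RB]
Visit RB → queue []

BK, YJ, SS, RI, LT, LO, IX, IE, IC, ZV, KH, FU, FE, EE, DP, UA, GL, RB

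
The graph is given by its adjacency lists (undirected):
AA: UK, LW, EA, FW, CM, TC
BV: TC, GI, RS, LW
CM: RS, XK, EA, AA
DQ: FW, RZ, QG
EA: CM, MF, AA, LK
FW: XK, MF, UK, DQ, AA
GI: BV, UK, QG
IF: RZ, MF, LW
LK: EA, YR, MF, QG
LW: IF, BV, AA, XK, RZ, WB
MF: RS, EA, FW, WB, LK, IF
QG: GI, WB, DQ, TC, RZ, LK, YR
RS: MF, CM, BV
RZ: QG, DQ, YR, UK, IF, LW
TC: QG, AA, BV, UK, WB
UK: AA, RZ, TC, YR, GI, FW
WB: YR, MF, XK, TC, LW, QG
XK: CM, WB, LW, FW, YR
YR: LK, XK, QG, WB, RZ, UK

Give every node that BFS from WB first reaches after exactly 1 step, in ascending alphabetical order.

Level 0: WB
Level 1: LW, MF, QG, TC, XK, YR
Level 2: AA, BV, CM, DQ, EA, FW, GI, IF, LK, RS, RZ, UK

LW, MF, QG, TC, XK, YR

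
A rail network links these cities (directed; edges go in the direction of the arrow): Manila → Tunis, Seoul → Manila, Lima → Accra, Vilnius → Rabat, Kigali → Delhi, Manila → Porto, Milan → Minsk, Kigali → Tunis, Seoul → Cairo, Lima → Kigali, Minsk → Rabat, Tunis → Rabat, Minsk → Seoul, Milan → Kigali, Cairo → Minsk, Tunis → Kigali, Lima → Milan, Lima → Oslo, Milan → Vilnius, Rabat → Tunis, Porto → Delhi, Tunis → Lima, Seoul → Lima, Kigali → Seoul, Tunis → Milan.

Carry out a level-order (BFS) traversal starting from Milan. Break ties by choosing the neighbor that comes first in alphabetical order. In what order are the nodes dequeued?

Milan, Kigali, Minsk, Vilnius, Delhi, Seoul, Tunis, Rabat, Cairo, Lima, Manila, Accra, Oslo, Porto

Visit Milan; enqueue Kigali, Minsk, Vilnius → queue [Kigali, Minsk, Vilnius]
Visit Kigali; enqueue Delhi, Seoul, Tunis → queue [Minsk, Vilnius, Delhi, Seoul, Tunis]
Visit Minsk; enqueue Rabat → queue [Vilnius, Delhi, Seoul, Tunis, Rabat]
Visit Vilnius → queue [Delhi, Seoul, Tunis, Rabat]
Visit Delhi → queue [Seoul, Tunis, Rabat]
Visit Seoul; enqueue Cairo, Lima, Manila → queue [Tunis, Rabat, Cairo, Lima, Manila]
Visit Tunis → queue [Rabat, Cairo, Lima, Manila]
Visit Rabat → queue [Cairo, Lima, Manila]
Visit Cairo → queue [Lima, Manila]
Visit Lima; enqueue Accra, Oslo → queue [Manila, Accra, Oslo]
Visit Manila; enqueue Porto → queue [Accra, Oslo, Porto]
Visit Accra → queue [Oslo, Porto]
Visit Oslo → queue [Porto]
Visit Porto → queue []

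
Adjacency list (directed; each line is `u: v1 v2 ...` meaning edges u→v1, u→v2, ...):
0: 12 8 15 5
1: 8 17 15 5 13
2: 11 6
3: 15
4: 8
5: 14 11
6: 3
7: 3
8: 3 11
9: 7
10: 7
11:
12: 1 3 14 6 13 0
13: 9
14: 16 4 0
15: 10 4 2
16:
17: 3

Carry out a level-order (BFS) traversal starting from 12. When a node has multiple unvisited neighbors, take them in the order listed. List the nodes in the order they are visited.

12, 1, 3, 14, 6, 13, 0, 8, 17, 15, 5, 16, 4, 9, 11, 10, 2, 7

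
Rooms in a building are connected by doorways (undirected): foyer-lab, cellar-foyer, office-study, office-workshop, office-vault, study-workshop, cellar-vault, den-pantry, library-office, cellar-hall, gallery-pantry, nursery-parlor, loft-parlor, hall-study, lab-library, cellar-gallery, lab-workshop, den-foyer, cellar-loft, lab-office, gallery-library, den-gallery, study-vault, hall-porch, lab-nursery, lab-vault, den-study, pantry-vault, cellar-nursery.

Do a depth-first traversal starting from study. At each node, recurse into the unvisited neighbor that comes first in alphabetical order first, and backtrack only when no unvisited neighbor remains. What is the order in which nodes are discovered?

study → den → foyer → cellar → gallery → library → lab → nursery → parlor → loft → office → vault → pantry → workshop → hall → porch

Visit study
study → den
den → foyer
foyer → cellar
cellar → gallery
gallery → library
library → lab
lab → nursery
nursery → parlor
parlor → loft
lab → office
office → vault
vault → pantry
office → workshop
cellar → hall
hall → porch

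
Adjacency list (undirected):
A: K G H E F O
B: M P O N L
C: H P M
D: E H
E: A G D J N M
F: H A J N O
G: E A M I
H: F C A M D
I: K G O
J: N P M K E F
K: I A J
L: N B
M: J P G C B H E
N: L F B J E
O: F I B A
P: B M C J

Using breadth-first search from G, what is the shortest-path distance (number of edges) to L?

Level 0: G
Level 1: A, E, I, M
Level 2: B, C, D, F, H, J, K, N, O, P
Level 3: L
L first appears at level 3.

3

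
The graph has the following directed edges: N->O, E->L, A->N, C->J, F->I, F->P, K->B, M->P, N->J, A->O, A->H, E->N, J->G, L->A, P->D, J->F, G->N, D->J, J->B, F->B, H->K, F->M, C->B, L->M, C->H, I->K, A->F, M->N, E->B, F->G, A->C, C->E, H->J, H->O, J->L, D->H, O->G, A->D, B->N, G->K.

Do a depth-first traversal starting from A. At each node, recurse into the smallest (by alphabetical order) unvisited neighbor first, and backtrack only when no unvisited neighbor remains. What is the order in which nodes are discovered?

A C B N J F G K I M P D H O L E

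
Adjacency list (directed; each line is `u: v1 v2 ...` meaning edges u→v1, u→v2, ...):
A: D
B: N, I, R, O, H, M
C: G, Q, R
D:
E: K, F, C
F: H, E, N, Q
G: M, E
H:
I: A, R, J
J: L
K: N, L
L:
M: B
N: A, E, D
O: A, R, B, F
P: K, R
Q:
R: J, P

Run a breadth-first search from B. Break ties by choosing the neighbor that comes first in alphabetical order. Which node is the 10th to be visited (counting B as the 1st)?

Visit B; enqueue H, I, M, N, O, R → queue [H, I, M, N, O, R]
Visit H → queue [I, M, N, O, R]
Visit I; enqueue A, J → queue [M, N, O, R, A, J]
Visit M → queue [N, O, R, A, J]
Visit N; enqueue D, E → queue [O, R, A, J, D, E]
Visit O; enqueue F → queue [R, A, J, D, E, F]
Visit R; enqueue P → queue [A, J, D, E, F, P]
Visit A → queue [J, D, E, F, P]
Visit J; enqueue L → queue [D, E, F, P, L]
Visit D → queue [E, F, P, L]
Visit E; enqueue C, K → queue [F, P, L, C, K]
Visit F; enqueue Q → queue [P, L, C, K, Q]
Visit P → queue [L, C, K, Q]
Visit L → queue [C, K, Q]
Visit C; enqueue G → queue [K, Q, G]
Visit K → queue [Q, G]
Visit Q → queue [G]
Visit G → queue []

Visit order: B, H, I, M, N, O, R, A, J, D, E, F, P, L, C, K, Q, G

D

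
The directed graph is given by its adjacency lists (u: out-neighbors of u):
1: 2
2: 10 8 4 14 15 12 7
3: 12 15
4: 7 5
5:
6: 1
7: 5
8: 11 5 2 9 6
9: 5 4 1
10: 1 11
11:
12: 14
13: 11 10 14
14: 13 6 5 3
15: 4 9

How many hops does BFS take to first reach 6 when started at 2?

2

Level 0: 2
Level 1: 4, 7, 8, 10, 12, 14, 15
Level 2: 1, 3, 5, 6, 9, 11, 13
6 first appears at level 2.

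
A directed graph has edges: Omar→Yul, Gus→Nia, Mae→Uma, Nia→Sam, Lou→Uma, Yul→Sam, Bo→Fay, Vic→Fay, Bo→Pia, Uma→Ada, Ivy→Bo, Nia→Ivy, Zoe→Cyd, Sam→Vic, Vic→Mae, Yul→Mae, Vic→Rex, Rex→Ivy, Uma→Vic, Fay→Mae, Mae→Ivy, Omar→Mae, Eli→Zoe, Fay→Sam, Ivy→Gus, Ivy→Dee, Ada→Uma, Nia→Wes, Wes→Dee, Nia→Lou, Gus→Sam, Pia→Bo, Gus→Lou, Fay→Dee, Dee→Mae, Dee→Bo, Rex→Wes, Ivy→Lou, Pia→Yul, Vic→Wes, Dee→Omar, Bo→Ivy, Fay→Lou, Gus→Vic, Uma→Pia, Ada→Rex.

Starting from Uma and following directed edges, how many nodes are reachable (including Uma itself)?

17

BFS from Uma visits: Uma, Ada, Pia, Vic, Rex, Bo, Yul, Fay, Mae, Wes, Ivy, Sam, Dee, Lou, Gus, Omar, Nia
Reachable nodes: 17 of 20 total.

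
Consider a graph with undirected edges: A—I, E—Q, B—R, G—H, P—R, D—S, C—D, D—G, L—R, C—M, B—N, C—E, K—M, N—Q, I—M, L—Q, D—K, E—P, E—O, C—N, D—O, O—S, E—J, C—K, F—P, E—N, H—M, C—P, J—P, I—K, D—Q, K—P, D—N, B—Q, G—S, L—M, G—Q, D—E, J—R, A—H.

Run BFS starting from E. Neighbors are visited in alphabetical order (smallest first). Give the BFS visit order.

E → C → D → J → N → O → P → Q → K → M → G → S → R → B → F → L → I → H → A

Visit E; enqueue C, D, J, N, O, P, Q → queue [C, D, J, N, O, P, Q]
Visit C; enqueue K, M → queue [D, J, N, O, P, Q, K, M]
Visit D; enqueue G, S → queue [J, N, O, P, Q, K, M, G, S]
Visit J; enqueue R → queue [N, O, P, Q, K, M, G, S, R]
Visit N; enqueue B → queue [O, P, Q, K, M, G, S, R, B]
Visit O → queue [P, Q, K, M, G, S, R, B]
Visit P; enqueue F → queue [Q, K, M, G, S, R, B, F]
Visit Q; enqueue L → queue [K, M, G, S, R, B, F, L]
Visit K; enqueue I → queue [M, G, S, R, B, F, L, I]
Visit M; enqueue H → queue [G, S, R, B, F, L, I, H]
Visit G → queue [S, R, B, F, L, I, H]
Visit S → queue [R, B, F, L, I, H]
Visit R → queue [B, F, L, I, H]
Visit B → queue [F, L, I, H]
Visit F → queue [L, I, H]
Visit L → queue [I, H]
Visit I; enqueue A → queue [H, A]
Visit H → queue [A]
Visit A → queue []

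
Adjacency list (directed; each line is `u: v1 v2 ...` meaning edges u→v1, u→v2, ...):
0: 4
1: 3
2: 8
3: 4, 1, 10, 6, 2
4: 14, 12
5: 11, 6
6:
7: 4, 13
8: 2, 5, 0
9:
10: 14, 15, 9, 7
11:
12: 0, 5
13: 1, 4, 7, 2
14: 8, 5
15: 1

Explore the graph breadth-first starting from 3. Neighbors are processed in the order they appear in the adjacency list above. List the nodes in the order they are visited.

3 4 1 10 6 2 14 12 15 9 7 8 5 0 13 11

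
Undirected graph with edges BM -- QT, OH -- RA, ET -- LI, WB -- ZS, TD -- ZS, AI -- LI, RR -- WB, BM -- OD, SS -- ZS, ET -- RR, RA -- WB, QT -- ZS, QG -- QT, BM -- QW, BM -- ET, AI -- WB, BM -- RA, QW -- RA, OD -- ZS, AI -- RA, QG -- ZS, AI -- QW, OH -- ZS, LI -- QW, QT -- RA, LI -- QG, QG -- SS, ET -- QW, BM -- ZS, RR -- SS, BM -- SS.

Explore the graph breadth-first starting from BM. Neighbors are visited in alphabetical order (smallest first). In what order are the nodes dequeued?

Visit BM; enqueue ET, OD, QT, QW, RA, SS, ZS → queue [ET, OD, QT, QW, RA, SS, ZS]
Visit ET; enqueue LI, RR → queue [OD, QT, QW, RA, SS, ZS, LI, RR]
Visit OD → queue [QT, QW, RA, SS, ZS, LI, RR]
Visit QT; enqueue QG → queue [QW, RA, SS, ZS, LI, RR, QG]
Visit QW; enqueue AI → queue [RA, SS, ZS, LI, RR, QG, AI]
Visit RA; enqueue OH, WB → queue [SS, ZS, LI, RR, QG, AI, OH, WB]
Visit SS → queue [ZS, LI, RR, QG, AI, OH, WB]
Visit ZS; enqueue TD → queue [LI, RR, QG, AI, OH, WB, TD]
Visit LI → queue [RR, QG, AI, OH, WB, TD]
Visit RR → queue [QG, AI, OH, WB, TD]
Visit QG → queue [AI, OH, WB, TD]
Visit AI → queue [OH, WB, TD]
Visit OH → queue [WB, TD]
Visit WB → queue [TD]
Visit TD → queue []

BM → ET → OD → QT → QW → RA → SS → ZS → LI → RR → QG → AI → OH → WB → TD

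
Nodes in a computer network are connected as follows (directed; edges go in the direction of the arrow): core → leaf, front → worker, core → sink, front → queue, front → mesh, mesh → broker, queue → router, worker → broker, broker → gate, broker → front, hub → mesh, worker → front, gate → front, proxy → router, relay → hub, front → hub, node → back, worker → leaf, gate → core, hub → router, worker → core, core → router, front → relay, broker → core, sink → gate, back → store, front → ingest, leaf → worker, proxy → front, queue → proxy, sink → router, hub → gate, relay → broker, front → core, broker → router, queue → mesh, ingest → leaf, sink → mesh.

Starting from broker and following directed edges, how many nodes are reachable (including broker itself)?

BFS from broker visits: broker, router, gate, front, core, worker, relay, queue, mesh, ingest, hub, sink, leaf, proxy
Reachable nodes: 14 of 17 total.

14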